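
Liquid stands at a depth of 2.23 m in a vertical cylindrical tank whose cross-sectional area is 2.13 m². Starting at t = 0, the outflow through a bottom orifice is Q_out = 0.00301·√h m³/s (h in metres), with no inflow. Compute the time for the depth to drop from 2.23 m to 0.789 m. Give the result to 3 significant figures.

A dh/dt = −Q_out = −0.00301 √h.
Separate and integrate: 2(√h − √h₀) = −(0.00301/A) t.
t = 2A(√h₀ − √h)/0.00301 = 2·2.13·(√2.23 − √0.789)/0.00301
  = 4.2600 × (1.4933 − 0.88826) / 0.00301 = 856.33 s.

856 s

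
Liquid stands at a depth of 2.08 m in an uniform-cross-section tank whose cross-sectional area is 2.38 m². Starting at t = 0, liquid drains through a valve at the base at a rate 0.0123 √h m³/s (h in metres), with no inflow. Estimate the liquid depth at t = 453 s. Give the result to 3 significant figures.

Volume balance on the tank: A dh/dt = −0.0123 √h.
This is separable: 2 d(√h)/dt = −0.0123/A, so √h = √h₀ − (0.0123/(2A)) t.
√h = √2.08 − 0.0123·453/(2·2.38) = 1.4422 − 1.1706 = 0.27165.
h = 0.27165² = 0.073796 m.

0.0738 m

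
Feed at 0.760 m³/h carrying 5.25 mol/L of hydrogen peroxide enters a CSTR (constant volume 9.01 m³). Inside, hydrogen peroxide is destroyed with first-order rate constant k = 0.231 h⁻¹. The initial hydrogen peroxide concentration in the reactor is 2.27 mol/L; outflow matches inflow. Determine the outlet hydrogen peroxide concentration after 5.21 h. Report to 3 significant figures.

Species balance: V dC/dt = Q C_in − Q C − k V C.
dC/dt = (Q/V) C_in − (Q/V + k) C; effective rate a = Q/V + k = 0.084351 + 0.231 = 0.31535 h⁻¹.
C_ss = Q C_in/(Q + kV) = 1.4043 mol/L; C(t) = C_ss + (C₀ − C_ss) e^(−a t).
C(5.21) = 1.4043 + (0.86572)·e^(−0.31535·5.21) = 1.4043 + (0.86572)·0.19340 = 1.5717 mol/L.

1.57 mol/L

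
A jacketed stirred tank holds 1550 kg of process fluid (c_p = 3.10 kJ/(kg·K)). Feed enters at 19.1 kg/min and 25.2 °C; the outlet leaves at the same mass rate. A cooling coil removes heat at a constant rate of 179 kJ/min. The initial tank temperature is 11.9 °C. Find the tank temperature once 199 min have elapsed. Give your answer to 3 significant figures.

21.3 °C

Unsteady energy balance on the tank contents: M c_p dT/dt = ṁ c_p (T_in − T) − 179.
Rearrange: dT/dt = (T_ss − T)/τ with τ = M/ṁ = 81.152 min and T_ss = T_in − Q̇/(ṁ c_p) = 22.177 °C.
This is linear first-order; T(t) = T_ss + (T₀ − T_ss) e^(−t/τ).
T(199) = 22.177 + (-10.277)·e^(−199/81.152) = 22.177 + (-10.277)·0.086105 = 21.292 °C.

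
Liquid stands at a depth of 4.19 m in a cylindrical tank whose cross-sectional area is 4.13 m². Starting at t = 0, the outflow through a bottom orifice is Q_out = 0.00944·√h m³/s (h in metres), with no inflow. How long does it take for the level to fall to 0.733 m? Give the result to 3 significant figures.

1040 s

Unsteady balance on liquid volume: A dh/dt = −0.00944 √h.
This is separable: 2 d(√h)/dt = −0.00944/A, so √h = √h₀ − (0.00944/(2A)) t.
t = 2A(√h₀ − √h)/0.00944 = 2·4.13·(√4.19 − √0.733)/0.00944
  = 8.2600 × (2.0469 − 0.85615) / 0.00944 = 1041.9 s.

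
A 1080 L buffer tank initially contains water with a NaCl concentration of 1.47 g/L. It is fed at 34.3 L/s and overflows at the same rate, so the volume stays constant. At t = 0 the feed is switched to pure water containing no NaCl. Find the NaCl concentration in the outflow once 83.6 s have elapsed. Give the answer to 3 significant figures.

Transient balance on the dissolved component: V dC/dt = Q(C_in − C).
Time constant τ = V/Q = 1080/34.3 = 31.487 s.
This is linear first-order; C(t) = C_in + (C₀ − C_in) e^(−t/τ).
C(83.6) = 0 + (1.47 − 0)·e^(−83.6/31.487) = 0 + (1.4700)·0.070294 = 0.10333 g/L.

0.103 g/L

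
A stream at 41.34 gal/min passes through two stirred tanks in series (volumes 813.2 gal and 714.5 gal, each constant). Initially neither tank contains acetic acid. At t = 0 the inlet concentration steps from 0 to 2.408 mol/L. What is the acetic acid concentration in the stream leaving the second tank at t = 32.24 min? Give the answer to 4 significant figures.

Species balance on tank i: dCᵢ/dt = (Cᵢ₋₁ − Cᵢ)/τᵢ with τᵢ = Vᵢ/Q.
τ₁ = 813.2/41.34 = 19.6710 min; τ₂ = 714.5/41.34 = 17.2835 min.
Tank 1: C₁ = C_in(1 − e^(−t/τ₁)). Tank 2 (τ₁ ≠ τ₂): C₂ = C_in[1 − (τ₁ e^(−t/τ₁) − τ₂ e^(−t/τ₂))/(τ₁ − τ₂)].
At t = 32.24: e^(−t/τ₁) = 0.194182, e^(−t/τ₂) = 0.154840.
C₂ = 2.408·[1 − (19.6710·0.194182 − 17.2835·0.154840)/(2.38752)] = 2.408·0.521017 = 1.25461 mol/L.

1.255 mol/L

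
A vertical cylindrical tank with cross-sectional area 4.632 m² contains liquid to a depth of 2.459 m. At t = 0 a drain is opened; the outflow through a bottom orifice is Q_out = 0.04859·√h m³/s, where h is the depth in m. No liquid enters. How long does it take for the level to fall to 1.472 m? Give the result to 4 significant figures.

67.66 s

Unsteady balance on liquid volume: A dh/dt = −0.04859 √h.
This is separable: 2 d(√h)/dt = −0.04859/A, so √h = √h₀ − (0.04859/(2A)) t.
t = 2A(√h₀ − √h)/0.04859 = 2·4.632·(√2.459 − √1.472)/0.04859
  = 9.26400 × (1.56812 − 1.21326) / 0.04859 = 67.6563 s.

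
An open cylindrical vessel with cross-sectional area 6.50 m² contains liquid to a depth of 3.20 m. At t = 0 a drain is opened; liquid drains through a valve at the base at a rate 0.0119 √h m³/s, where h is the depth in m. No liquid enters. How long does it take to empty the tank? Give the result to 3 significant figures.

With no inflow, A dh/dt = −0.0119 √h.
∫ h^(−1/2) dh = −(0.0119/A) ∫ dt, giving 2√h = 2√h₀ − (0.0119/A) t.
Tank is empty when √h = 0: t_empty = 2A√h₀/0.0119.
t_empty = 2·6.50·√3.20/0.0119 = 13.000·1.7889/0.0119 = 1954.2 s.

1950 s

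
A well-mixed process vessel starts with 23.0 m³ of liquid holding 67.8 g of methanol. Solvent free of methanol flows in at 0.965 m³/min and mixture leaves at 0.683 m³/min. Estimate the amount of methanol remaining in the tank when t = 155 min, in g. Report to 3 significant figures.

Total volume: dV/dt = Q_in − Q_out = 0.28200 m³/min, so V(t) = 23.0 + 0.28200 t and V(155) = 66.710 m³.
Solute balance: dm/dt = 0 − Q_out C = −Q_out m/V(t).
Separate: dm/m = −Q_out dt/V(t) ⇒ ln(m/m₀) = −(Q_out/(Q_in−Q_out)) ln(V/V₀).
m = m₀ (V₀/V)^(Q_out/(Q_in−Q_out)) = 67.8 × (23.0/66.710)^(2.4220) = 5.1422 g.

5.14 g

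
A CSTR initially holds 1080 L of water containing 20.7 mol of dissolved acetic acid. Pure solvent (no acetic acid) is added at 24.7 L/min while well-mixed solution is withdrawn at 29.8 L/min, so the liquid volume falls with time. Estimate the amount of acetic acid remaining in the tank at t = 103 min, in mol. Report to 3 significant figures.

Total volume: dV/dt = Q_in − Q_out = -5.1000 L/min, so V(t) = 1080 − 5.1000 t and V(103) = 554.70 L.
Solute balance: dm/dt = 0 − Q_out C = −Q_out m/V(t).
Separate: dm/m = −Q_out dt/V(t) ⇒ ln(m/m₀) = −(Q_out/(Q_in−Q_out)) ln(V/V₀).
m = m₀ (V₀/V)^(Q_out/(Q_in−Q_out)) = 20.7 × (1080/554.70)^(-5.8431) = 0.42186 mol.

0.422 mol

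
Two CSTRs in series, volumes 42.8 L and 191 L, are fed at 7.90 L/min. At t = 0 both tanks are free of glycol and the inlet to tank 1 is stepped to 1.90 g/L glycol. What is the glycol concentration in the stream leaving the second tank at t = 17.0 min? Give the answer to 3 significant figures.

Species balance on tank i: dCᵢ/dt = (Cᵢ₋₁ − Cᵢ)/τᵢ with τᵢ = Vᵢ/Q.
τ₁ = 42.8/7.90 = 5.4177 min; τ₂ = 191/7.90 = 24.177 min.
Solving the cascade with C₁(0)=C₂(0)=0 gives C₂(t) = C_in[1 − (τ₁ e^(−t/τ₁) − τ₂ e^(−t/τ₂))/(τ₁ − τ₂)].
At t = 17.0: e^(−t/τ₁) = 0.043376, e^(−t/τ₂) = 0.49503.
C₂ = 1.90·[1 − (5.4177·0.043376 − 24.177·0.49503)/(-18.759)] = 1.90·0.37454 = 0.71162 g/L.

0.712 g/L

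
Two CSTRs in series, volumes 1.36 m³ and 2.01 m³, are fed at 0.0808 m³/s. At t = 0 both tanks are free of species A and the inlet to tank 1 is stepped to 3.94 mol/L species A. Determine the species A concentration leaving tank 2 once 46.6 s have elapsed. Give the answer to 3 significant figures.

Each tank obeys Vᵢ dCᵢ/dt = Q(Cᵢ₋₁ − Cᵢ), so τᵢ = Vᵢ/Q.
τ₁ = 1.36/0.0808 = 16.832 s; τ₂ = 2.01/0.0808 = 24.876 s.
Solving the cascade with C₁(0)=C₂(0)=0 gives C₂(t) = C_in[1 − (τ₁ e^(−t/τ₁) − τ₂ e^(−t/τ₂))/(τ₁ − τ₂)].
At t = 46.6: e^(−t/τ₁) = 0.062751, e^(−t/τ₂) = 0.15362.
C₂ = 3.94·[1 − (16.832·0.062751 − 24.876·0.15362)/(-8.0446)] = 3.94·0.65625 = 2.5856 mol/L.

2.59 mol/L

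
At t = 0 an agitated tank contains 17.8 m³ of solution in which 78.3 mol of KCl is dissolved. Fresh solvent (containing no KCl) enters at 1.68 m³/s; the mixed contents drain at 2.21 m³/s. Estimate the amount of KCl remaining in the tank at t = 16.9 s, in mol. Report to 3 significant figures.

Total volume: dV/dt = Q_in − Q_out = -0.53000 m³/s, so V(t) = 17.8 − 0.53000 t and V(16.9) = 8.8430 m³.
Solute balance: dm/dt = 0 − Q_out C = −Q_out m/V(t).
Separate: dm/m = −Q_out dt/V(t) ⇒ ln(m/m₀) = −(Q_out/(Q_in−Q_out)) ln(V/V₀).
m = m₀ (V₀/V)^(Q_out/(Q_in−Q_out)) = 78.3 × (17.8/8.8430)^(-4.1698) = 4.2353 mol.

4.24 mol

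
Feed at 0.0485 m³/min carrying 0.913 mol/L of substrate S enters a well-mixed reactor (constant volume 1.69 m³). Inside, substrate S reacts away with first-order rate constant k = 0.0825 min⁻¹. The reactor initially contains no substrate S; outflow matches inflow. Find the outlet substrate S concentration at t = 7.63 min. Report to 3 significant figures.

0.135 mol/L

Accumulation = in − out − consumed: V dC/dt = Q C_in − Q C − k V C.
dC/dt = (Q/V) C_in − (Q/V + k) C; effective rate a = Q/V + k = 0.028698 + 0.0825 = 0.11120 min⁻¹.
C_ss = Q C_in/(Q + kV) = 0.23563 mol/L; C(t) = C_ss + (C₀ − C_ss) e^(−a t).
C(7.63) = 0.23563 + (-0.23563)·e^(−0.11120·7.63) = 0.23563 + (-0.23563)·0.42808 = 0.13476 mol/L.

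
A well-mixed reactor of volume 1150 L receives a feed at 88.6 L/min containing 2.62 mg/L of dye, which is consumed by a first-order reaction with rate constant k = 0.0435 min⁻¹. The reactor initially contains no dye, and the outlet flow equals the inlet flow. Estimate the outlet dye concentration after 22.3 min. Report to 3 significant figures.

V dC/dt = Q(C_in − C) − k V C.
This is linear with rate a = Q/V + k = 0.12054 min⁻¹.
C_ss = Q C_in/(Q + kV) = 1.6745 mg/L; C(t) = C_ss + (C₀ − C_ss) e^(−a t).
C(22.3) = 1.6745 + (-1.6745)·e^(−0.12054·22.3) = 1.6745 + (-1.6745)·0.068009 = 1.5606 mg/L.

1.56 mg/L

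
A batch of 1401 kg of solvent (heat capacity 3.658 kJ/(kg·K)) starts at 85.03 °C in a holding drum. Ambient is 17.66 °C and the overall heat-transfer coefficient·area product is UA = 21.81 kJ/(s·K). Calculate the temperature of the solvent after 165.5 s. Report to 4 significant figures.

50.97 °C

M c_p dT/dt = −UA(T − T_amb).
dT/dt = (T_ss − T)/τ with T_ss = T_amb = 17.6600 °C, τ = M c_p/UA = 1401·3.658/21.81 = 234.977 s.
This is linear first-order; T(t) = T_ss + (T₀ − T_ss) e^(−t/τ).
T(165.5) = 17.6600 + (67.3700)·0.494443 = 50.9706 °C.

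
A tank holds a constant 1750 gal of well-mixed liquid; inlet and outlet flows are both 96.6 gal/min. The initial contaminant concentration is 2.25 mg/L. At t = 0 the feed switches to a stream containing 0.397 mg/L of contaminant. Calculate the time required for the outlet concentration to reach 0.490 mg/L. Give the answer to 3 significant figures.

54.2 min

Species balance: V dC/dt = Q(C_in − C) ⇒ τ = V/Q = 18.116 min.
C(t) = C_in + (C₀ − C_in) e^(−t/τ). Set C = 0.490 and solve for t:
e^(−t/τ) = (C − C_in)/(C₀ − C_in) = (0.490 − 0.397)/(2.25 − 0.397) = 0.050189
t = −τ ln(…) = 18.116 × 2.9920 = 54.202 min.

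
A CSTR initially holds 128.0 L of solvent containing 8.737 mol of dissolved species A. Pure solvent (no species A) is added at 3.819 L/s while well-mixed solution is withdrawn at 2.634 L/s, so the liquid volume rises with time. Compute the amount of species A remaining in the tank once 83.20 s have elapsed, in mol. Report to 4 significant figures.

Total volume: dV/dt = Q_in − Q_out = 1.18500 L/s, so V(t) = 128.0 + 1.18500 t and V(83.20) = 226.592 L.
Species balance (pure solvent in): dm/dt = −Q_out · m/V(t).
Separate: dm/m = −Q_out dt/V(t) ⇒ ln(m/m₀) = −(Q_out/(Q_in−Q_out)) ln(V/V₀).
m = m₀ (V₀/V)^(Q_out/(Q_in−Q_out)) = 8.737 × (128.0/226.592)^(2.22278) = 2.45491 mol.

2.455 mol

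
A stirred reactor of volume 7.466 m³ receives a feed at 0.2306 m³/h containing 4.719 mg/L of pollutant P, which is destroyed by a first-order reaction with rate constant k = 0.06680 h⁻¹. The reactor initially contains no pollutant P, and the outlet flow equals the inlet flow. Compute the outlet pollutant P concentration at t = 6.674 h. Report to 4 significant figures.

0.7147 mg/L

Accumulation = in − out − consumed: V dC/dt = Q C_in − Q C − k V C.
dC/dt = (Q/V) C_in − (Q/V + k) C; effective rate a = Q/V + k = 0.0308867 + 0.06680 = 0.0976867 h⁻¹.
C_ss = Q C_in/(Q + kV) = 1.49206 mg/L; C(t) = C_ss + (C₀ − C_ss) e^(−a t).
C(6.674) = 1.49206 + (-1.49206)·e^(−0.0976867·6.674) = 1.49206 + (-1.49206)·0.521023 = 0.714662 mg/L.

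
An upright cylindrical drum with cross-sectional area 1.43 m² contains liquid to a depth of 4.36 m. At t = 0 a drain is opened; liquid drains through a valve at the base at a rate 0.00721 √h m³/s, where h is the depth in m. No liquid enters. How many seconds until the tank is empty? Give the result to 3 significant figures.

828 s

With no inflow, A dh/dt = −0.00721 √h.
∫ h^(−1/2) dh = −(0.00721/A) ∫ dt, giving 2√h = 2√h₀ − (0.00721/A) t.
Set h = 0: 2√h₀ = (0.00721/A) t_empty ⇒ t_empty = 2A√h₀/0.00721.
t_empty = 2·1.43·√4.36/0.00721 = 2.8600·2.0881/0.00721 = 828.27 s.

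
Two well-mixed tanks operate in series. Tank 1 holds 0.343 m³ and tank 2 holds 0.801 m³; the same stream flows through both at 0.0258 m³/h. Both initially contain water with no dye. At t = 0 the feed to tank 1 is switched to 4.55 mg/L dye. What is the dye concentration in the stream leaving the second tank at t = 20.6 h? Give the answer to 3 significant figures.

Each tank obeys Vᵢ dCᵢ/dt = Q(Cᵢ₋₁ − Cᵢ), so τᵢ = Vᵢ/Q.
τ₁ = 0.343/0.0258 = 13.295 h; τ₂ = 0.801/0.0258 = 31.047 h.
Tank 1: C₁ = C_in(1 − e^(−t/τ₁)). Tank 2 (τ₁ ≠ τ₂): C₂ = C_in[1 − (τ₁ e^(−t/τ₁) − τ₂ e^(−t/τ₂))/(τ₁ − τ₂)].
At t = 20.6: e^(−t/τ₁) = 0.21235, e^(−t/τ₂) = 0.51503.
C₂ = 4.55·[1 − (13.295·0.21235 − 31.047·0.51503)/(-17.752)] = 4.55·0.25828 = 1.1752 mg/L.

1.18 mg/L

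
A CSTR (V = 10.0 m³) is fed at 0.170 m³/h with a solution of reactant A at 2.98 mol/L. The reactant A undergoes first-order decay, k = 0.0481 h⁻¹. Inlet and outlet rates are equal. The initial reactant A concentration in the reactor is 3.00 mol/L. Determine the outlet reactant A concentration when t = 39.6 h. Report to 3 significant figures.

0.947 mol/L

V dC/dt = Q(C_in − C) − k V C.
dC/dt = (Q/V) C_in − (Q/V + k) C; effective rate a = Q/V + k = 0.017000 + 0.0481 = 0.065100 h⁻¹.
C_ss = Q C_in/(Q + kV) = 0.77819 mol/L; C(t) = C_ss + (C₀ − C_ss) e^(−a t).
C(39.6) = 0.77819 + (2.2218)·e^(−0.065100·39.6) = 0.77819 + (2.2218)·0.075929 = 0.94689 mol/L.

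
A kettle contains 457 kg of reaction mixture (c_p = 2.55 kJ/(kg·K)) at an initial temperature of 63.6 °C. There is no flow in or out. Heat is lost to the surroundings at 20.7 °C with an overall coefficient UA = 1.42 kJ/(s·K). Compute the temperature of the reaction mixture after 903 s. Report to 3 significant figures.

Unsteady energy balance on the tank contents: M c_p dT/dt = −UA(T − T_amb).
dT/dt = (T_ss − T)/τ with T_ss = T_amb = 20.700 °C, τ = M c_p/UA = 457·2.55/1.42 = 820.67 s.
T approaches T_ss exponentially: T(t) = T_ss + (T₀ − T_ss) e^(−t/τ).
T(903) = 20.700 + (42.900)·0.33276 = 34.976 °C.

35.0 °C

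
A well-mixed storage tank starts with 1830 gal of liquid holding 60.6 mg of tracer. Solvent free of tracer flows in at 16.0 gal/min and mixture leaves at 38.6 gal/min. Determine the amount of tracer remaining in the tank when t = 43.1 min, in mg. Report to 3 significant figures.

16.6 mg

Let m(t) be the amount of tracer. Volume: V(t) = V₀ + (Q_in − Q_out) t = 1830 − 22.600 t; V(43.1) = 855.94 gal.
Solute balance: dm/dt = 0 − Q_out C = −Q_out m/V(t).
dm/m = −Q_out dt/(V₀ − 22.600 t); integrating gives ln(m/m₀) = −(Q_out/(Q_in−Q_out)) ln(V/V₀).
m = m₀ (V₀/V)^(Q_out/(Q_in−Q_out)) = 60.6 × (1830/855.94)^(-1.7080) = 16.551 mg.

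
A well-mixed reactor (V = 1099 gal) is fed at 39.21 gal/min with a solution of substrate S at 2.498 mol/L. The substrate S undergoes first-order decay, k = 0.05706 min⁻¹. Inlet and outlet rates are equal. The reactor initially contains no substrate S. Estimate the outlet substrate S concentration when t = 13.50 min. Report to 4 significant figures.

V dC/dt = Q(C_in − C) − k V C.
This is linear with rate a = Q/V + k = 0.0927379 min⁻¹.
C_ss = Q C_in/(Q + kV) = 0.961024 mol/L; C(t) = C_ss + (C₀ − C_ss) e^(−a t).
C(13.50) = 0.961024 + (-0.961024)·e^(−0.0927379·13.50) = 0.961024 + (-0.961024)·0.285943 = 0.686226 mol/L.

0.6862 mol/L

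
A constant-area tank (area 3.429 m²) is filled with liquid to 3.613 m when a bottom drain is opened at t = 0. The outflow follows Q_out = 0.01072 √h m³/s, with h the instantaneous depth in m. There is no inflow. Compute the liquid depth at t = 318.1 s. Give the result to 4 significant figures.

With no inflow, A dh/dt = −0.01072 √h.
Separate and integrate: 2(√h − √h₀) = −(0.01072/A) t.
√h = √3.613 − 0.01072·318.1/(2·3.429) = 1.90079 − 0.497234 = 1.40356.
h = 1.40356² = 1.96997 m.

1.970 m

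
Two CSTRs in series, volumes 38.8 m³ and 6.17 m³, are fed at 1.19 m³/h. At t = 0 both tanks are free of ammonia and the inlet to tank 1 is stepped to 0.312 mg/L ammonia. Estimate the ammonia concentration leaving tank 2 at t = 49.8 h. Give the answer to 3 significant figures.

Species balance on tank i: dCᵢ/dt = (Cᵢ₋₁ − Cᵢ)/τᵢ with τᵢ = Vᵢ/Q.
τ₁ = 38.8/1.19 = 32.605 h; τ₂ = 6.17/1.19 = 5.1849 h.
Tank 1: C₁ = C_in(1 − e^(−t/τ₁)). Tank 2 (τ₁ ≠ τ₂): C₂ = C_in[1 − (τ₁ e^(−t/τ₁) − τ₂ e^(−t/τ₂))/(τ₁ − τ₂)].
At t = 49.8: e^(−t/τ₁) = 0.21711, e^(−t/τ₂) = 6.7400e-05.
C₂ = 0.312·[1 − (32.605·0.21711 − 5.1849·6.7400e-05)/(27.420)] = 0.312·0.74185 = 0.23146 mg/L.

0.231 mg/L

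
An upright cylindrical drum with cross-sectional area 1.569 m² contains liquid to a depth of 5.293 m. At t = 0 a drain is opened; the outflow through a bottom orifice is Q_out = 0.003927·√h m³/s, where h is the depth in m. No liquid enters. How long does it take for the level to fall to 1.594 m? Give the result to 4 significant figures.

829.5 s

Volume balance on the tank: A dh/dt = −0.003927 √h.
Separate and integrate: 2(√h − √h₀) = −(0.003927/A) t.
t = 2A(√h₀ − √h)/0.003927 = 2·1.569·(√5.293 − √1.594)/0.003927
  = 3.13800 × (2.30065 − 1.26254) / 0.003927 = 829.540 s.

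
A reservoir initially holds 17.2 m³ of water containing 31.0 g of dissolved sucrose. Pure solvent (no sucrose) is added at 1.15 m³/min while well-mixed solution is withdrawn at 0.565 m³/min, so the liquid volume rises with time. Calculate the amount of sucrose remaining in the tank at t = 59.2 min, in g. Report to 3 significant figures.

10.7 g

Total volume: dV/dt = Q_in − Q_out = 0.58500 m³/min, so V(t) = 17.2 + 0.58500 t and V(59.2) = 51.832 m³.
Species balance (pure solvent in): dm/dt = −Q_out · m/V(t).
Separate: dm/m = −Q_out dt/V(t) ⇒ ln(m/m₀) = −(Q_out/(Q_in−Q_out)) ln(V/V₀).
m = m₀ (V₀/V)^(Q_out/(Q_in−Q_out)) = 31.0 × (17.2/51.832)^(0.96581) = 10.682 g.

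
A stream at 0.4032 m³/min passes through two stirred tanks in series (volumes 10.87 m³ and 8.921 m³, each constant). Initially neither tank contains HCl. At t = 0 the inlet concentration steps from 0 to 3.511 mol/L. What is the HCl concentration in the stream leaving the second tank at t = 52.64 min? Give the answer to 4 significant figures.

2.221 mol/L

Each tank obeys Vᵢ dCᵢ/dt = Q(Cᵢ₋₁ − Cᵢ), so τᵢ = Vᵢ/Q.
τ₁ = 10.87/0.4032 = 26.9593 min; τ₂ = 8.921/0.4032 = 22.1255 min.
Solving the cascade with C₁(0)=C₂(0)=0 gives C₂(t) = C_in[1 − (τ₁ e^(−t/τ₁) − τ₂ e^(−t/τ₂))/(τ₁ − τ₂)].
At t = 52.64: e^(−t/τ₁) = 0.141909, e^(−t/τ₂) = 0.0926288.
C₂ = 3.511·[1 − (26.9593·0.141909 − 22.1255·0.0926288)/(4.83383)] = 3.511·0.632526 = 2.22080 mol/L.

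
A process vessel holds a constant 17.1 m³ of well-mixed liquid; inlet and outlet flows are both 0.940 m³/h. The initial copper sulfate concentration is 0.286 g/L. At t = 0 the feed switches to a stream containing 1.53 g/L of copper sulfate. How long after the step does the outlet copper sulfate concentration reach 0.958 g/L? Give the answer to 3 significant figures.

14.1 h

Species balance on the tank: V dC/dt = Q(C_in − C), so τ = V/Q = 18.191 h.
C(t) = C_in + (C₀ − C_in) e^(−t/τ). Set C = 0.958 and solve for t:
e^(−t/τ) = (C − C_in)/(C₀ − C_in) = (0.958 − 1.53)/(0.286 − 1.53) = 0.45981
t = −τ ln(…) = 18.191 × 0.77695 = 14.134 h.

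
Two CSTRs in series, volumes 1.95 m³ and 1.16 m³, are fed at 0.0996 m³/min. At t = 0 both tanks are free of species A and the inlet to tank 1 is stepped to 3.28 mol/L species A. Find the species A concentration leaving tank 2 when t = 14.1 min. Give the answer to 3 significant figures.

0.775 mol/L

Time constants: τᵢ = Vᵢ/Q for each well-mixed tank.
τ₁ = 1.95/0.0996 = 19.578 min; τ₂ = 1.16/0.0996 = 11.647 min.
Solving the cascade with C₁(0)=C₂(0)=0 gives C₂(t) = C_in[1 − (τ₁ e^(−t/τ₁) − τ₂ e^(−t/τ₂))/(τ₁ − τ₂)].
At t = 14.1: e^(−t/τ₁) = 0.48666, e^(−t/τ₂) = 0.29800.
C₂ = 3.28·[1 − (19.578·0.48666 − 11.647·0.29800)/(7.9317)] = 3.28·0.23632 = 0.77512 mol/L.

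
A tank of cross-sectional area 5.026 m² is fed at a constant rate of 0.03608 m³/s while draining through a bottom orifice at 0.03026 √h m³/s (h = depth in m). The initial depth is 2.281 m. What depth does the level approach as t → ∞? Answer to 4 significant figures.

1.422 m

Unsteady balance on liquid volume: A dh/dt = Q_in − 0.03026 √h. At steady state dh/dt = 0:
Q_in = 0.03026 √h_ss ⇒ √h_ss = 0.03608/0.03026 = 1.19233.
h_ss = 1.19233² = 1.42166 m. (Since h₀ = 2.281 m > h_ss, the level will fall toward this value.)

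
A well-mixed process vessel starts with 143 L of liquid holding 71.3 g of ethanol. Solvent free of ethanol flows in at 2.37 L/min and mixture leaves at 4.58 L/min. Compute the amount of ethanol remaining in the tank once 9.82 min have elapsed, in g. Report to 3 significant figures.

Total volume: dV/dt = Q_in − Q_out = -2.2100 L/min, so V(t) = 143 − 2.2100 t and V(9.82) = 121.30 L.
No ethanol enters, so dm/dt = −Q_out · (m/V).
dm/m = −Q_out dt/(V₀ − 2.2100 t); integrating gives ln(m/m₀) = −(Q_out/(Q_in−Q_out)) ln(V/V₀).
m = m₀ (V₀/V)^(Q_out/(Q_in−Q_out)) = 71.3 × (143/121.30)^(-2.0724) = 50.693 g.

50.7 g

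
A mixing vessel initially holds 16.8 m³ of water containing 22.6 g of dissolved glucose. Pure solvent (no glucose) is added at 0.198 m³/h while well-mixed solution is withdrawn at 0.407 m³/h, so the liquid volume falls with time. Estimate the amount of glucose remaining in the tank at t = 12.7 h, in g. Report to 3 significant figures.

16.2 g

Let m(t) be the amount of glucose. Volume: V(t) = V₀ + (Q_in − Q_out) t = 16.8 − 0.20900 t; V(12.7) = 14.146 m³.
Species balance (pure solvent in): dm/dt = −Q_out · m/V(t).
Separate: dm/m = −Q_out dt/V(t) ⇒ ln(m/m₀) = −(Q_out/(Q_in−Q_out)) ln(V/V₀).
m = m₀ (V₀/V)^(Q_out/(Q_in−Q_out)) = 22.6 × (16.8/14.146)^(-1.9474) = 16.168 g.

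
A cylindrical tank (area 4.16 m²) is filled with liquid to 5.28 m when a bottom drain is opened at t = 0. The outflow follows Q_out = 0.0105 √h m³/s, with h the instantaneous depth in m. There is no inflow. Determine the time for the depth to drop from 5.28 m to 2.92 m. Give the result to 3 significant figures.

467 s

With no inflow, A dh/dt = −0.0105 √h.
∫ h^(−1/2) dh = −(0.0105/A) ∫ dt, giving 2√h = 2√h₀ − (0.0105/A) t.
t = 2A(√h₀ − √h)/0.0105 = 2·4.16·(√5.28 − √2.92)/0.0105
  = 8.3200 × (2.2978 − 1.7088) / 0.0105 = 466.73 s.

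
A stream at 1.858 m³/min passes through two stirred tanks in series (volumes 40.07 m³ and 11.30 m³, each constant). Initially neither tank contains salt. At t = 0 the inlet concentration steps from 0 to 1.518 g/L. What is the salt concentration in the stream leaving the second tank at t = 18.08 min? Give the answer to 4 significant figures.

Time constants: τᵢ = Vᵢ/Q for each well-mixed tank.
τ₁ = 40.07/1.858 = 21.5662 min; τ₂ = 11.30/1.858 = 6.08181 min.
Solving the cascade with C₁(0)=C₂(0)=0 gives C₂(t) = C_in[1 − (τ₁ e^(−t/τ₁) − τ₂ e^(−t/τ₂))/(τ₁ − τ₂)].
At t = 18.08: e^(−t/τ₁) = 0.432424, e^(−t/τ₂) = 0.0511599.
C₂ = 1.518·[1 − (21.5662·0.432424 − 6.08181·0.0511599)/(15.4844)] = 1.518·0.417827 = 0.634261 g/L.

0.6343 g/L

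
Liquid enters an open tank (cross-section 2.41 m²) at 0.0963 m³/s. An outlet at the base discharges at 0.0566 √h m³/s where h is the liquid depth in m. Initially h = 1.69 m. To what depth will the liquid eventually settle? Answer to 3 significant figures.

2.89 m

Level balance: A dh/dt = 0.0963 − 0.0566 √h. Setting dh/dt = 0:
Q_in = 0.0566 √h_ss ⇒ √h_ss = 0.0963/0.0566 = 1.7014.
h_ss = 1.7014² = 2.8948 m. (Since h₀ = 1.69 m < h_ss, the level will rise toward this value.)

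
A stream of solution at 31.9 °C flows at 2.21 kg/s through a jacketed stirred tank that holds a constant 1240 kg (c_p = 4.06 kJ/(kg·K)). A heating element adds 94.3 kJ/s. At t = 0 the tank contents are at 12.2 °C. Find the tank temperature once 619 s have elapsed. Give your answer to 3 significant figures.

M c_p dT/dt = ṁ c_p (T_in − T) + Q̇.
τ = M/ṁ = 561.09 s; T_ss = T_in + Q̇/(ṁ c_p) = 31.9 + 94.3/(2.21·4.06) = 42.410 °C.
T approaches T_ss exponentially: T(t) = T_ss + (T₀ − T_ss) e^(−t/τ).
T(619) = 42.410 + (-30.210)·e^(−619/561.09) = 42.410 + (-30.210)·0.33180 = 32.386 °C.

32.4 °C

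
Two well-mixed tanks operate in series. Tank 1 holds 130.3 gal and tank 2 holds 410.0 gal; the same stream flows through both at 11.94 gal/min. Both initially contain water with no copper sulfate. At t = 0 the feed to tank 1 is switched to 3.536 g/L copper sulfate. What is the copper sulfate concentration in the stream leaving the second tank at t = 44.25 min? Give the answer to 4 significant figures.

2.136 g/L

Species balance on tank i: dCᵢ/dt = (Cᵢ₋₁ − Cᵢ)/τᵢ with τᵢ = Vᵢ/Q.
τ₁ = 130.3/11.94 = 10.9129 min; τ₂ = 410.0/11.94 = 34.3384 min.
Solving the cascade with C₁(0)=C₂(0)=0 gives C₂(t) = C_in[1 − (τ₁ e^(−t/τ₁) − τ₂ e^(−t/τ₂))/(τ₁ − τ₂)].
At t = 44.25: e^(−t/τ₁) = 0.0173383, e^(−t/τ₂) = 0.275644.
C₂ = 3.536·[1 − (10.9129·0.0173383 − 34.3384·0.275644)/(-23.4255)] = 3.536·0.604023 = 2.13583 g/L.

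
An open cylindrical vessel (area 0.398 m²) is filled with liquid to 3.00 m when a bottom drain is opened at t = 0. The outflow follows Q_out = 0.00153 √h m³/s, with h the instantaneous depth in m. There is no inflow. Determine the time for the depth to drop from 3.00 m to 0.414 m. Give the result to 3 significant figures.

Unsteady balance on liquid volume: A dh/dt = −0.00153 √h.
∫ h^(−1/2) dh = −(0.00153/A) ∫ dt, giving 2√h = 2√h₀ − (0.00153/A) t.
t = 2A(√h₀ − √h)/0.00153 = 2·0.398·(√3.00 − √0.414)/0.00153
  = 0.79600 × (1.7321 − 0.64343) / 0.00153 = 566.37 s.

566 s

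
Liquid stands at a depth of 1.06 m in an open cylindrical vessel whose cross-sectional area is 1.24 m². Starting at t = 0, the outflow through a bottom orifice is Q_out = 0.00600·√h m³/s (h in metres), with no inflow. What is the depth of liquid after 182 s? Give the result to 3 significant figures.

0.347 m

A dh/dt = −Q_out = −0.00600 √h.
Separate and integrate: 2(√h − √h₀) = −(0.00600/A) t.
√h = √1.06 − 0.00600·182/(2·1.24) = 1.0296 − 0.44032 = 0.58924.
h = 0.58924² = 0.34720 m.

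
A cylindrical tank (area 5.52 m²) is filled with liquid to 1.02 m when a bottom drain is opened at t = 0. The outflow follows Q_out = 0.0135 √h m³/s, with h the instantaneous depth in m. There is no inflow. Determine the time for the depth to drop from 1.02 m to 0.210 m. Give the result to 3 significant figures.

451 s

A dh/dt = −Q_out = −0.0135 √h.
Separate and integrate: 2(√h − √h₀) = −(0.0135/A) t.
t = 2A(√h₀ − √h)/0.0135 = 2·5.52·(√1.02 − √0.210)/0.0135
  = 11.040 × (1.0100 − 0.45826) / 0.0135 = 451.16 s.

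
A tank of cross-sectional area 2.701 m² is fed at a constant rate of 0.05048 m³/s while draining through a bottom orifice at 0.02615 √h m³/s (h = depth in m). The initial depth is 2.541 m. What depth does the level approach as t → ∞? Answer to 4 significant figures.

Accumulation of liquid (constant cross-section A): A dh/dt = Q_in − 0.02615 √h. At steady state dh/dt = 0:
Q_in = 0.02615 √h_ss ⇒ √h_ss = 0.05048/0.02615 = 1.93040.
h_ss = 1.93040² = 3.72645 m. (Since h₀ = 2.541 m < h_ss, the level will rise toward this value.)

3.726 m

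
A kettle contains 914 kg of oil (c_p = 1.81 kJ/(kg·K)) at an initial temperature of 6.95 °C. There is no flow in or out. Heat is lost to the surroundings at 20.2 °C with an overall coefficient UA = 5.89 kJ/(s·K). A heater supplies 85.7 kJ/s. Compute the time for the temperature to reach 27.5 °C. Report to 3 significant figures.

378 s

Lumped-capacitance energy balance: M c_p dT/dt = UA(T_amb − T) + Q̇.
τ = M c_p/UA = 280.87 s; T_ss = T_amb + Q̇/UA = 20.2 + 85.7/5.89 = 34.750 °C.
T(t) = T_ss + (T₀ − T_ss)e^(−t/τ); set T = 27.5:
t = −τ ln[(T − T_ss)/(T₀ − T_ss)] = −280.87 · ln(0.26079) = 377.50 s.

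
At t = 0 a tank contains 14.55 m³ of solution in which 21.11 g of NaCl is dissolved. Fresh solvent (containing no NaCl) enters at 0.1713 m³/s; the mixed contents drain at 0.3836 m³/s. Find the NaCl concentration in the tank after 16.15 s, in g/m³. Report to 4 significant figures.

Total volume: dV/dt = Q_in − Q_out = -0.212300 m³/s, so V(t) = 14.55 − 0.212300 t and V(16.15) = 11.1214 m³.
Solute balance: dm/dt = 0 − Q_out C = −Q_out m/V(t).
dm/m = −Q_out dt/(V₀ − 0.212300 t); integrating gives ln(m/m₀) = −(Q_out/(Q_in−Q_out)) ln(V/V₀).
m = m₀ (V₀/V)^(Q_out/(Q_in−Q_out)) = 21.11 × (14.55/11.1214)^(-1.80688) = 12.9902 g.
C = m/V = 12.9902/11.1214 = 1.16804 g/m³.

1.168 g/m³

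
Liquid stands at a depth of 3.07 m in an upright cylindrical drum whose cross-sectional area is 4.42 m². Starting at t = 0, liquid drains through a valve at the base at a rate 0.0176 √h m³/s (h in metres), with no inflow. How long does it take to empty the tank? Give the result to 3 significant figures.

A dh/dt = −Q_out = −0.0176 √h.
Separate and integrate: 2(√h − √h₀) = −(0.0176/A) t.
Tank is empty when √h = 0: t_empty = 2A√h₀/0.0176.
t_empty = 2·4.42·√3.07/0.0176 = 8.8400·1.7521/0.0176 = 880.05 s.

880 s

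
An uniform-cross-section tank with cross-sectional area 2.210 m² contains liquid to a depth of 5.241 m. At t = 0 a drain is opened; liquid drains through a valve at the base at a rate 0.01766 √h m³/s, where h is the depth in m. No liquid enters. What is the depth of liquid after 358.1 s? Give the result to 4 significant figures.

0.7371 m

Accumulation of liquid (constant cross-section A): A dh/dt = −0.01766 √h.
Separate and integrate: 2(√h − √h₀) = −(0.01766/A) t.
√h = √5.241 − 0.01766·358.1/(2·2.210) = 2.28932 − 1.43078 = 0.858543.
h = 0.858543² = 0.737097 m.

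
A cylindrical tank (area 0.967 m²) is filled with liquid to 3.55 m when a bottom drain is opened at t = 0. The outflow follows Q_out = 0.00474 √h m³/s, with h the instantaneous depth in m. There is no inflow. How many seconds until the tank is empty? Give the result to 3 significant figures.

769 s

A dh/dt = −Q_out = −0.00474 √h.
∫ h^(−1/2) dh = −(0.00474/A) ∫ dt, giving 2√h = 2√h₀ − (0.00474/A) t.
Set h = 0: 2√h₀ = (0.00474/A) t_empty ⇒ t_empty = 2A√h₀/0.00474.
t_empty = 2·0.967·√3.55/0.00474 = 1.9340·1.8841/0.00474 = 768.76 s.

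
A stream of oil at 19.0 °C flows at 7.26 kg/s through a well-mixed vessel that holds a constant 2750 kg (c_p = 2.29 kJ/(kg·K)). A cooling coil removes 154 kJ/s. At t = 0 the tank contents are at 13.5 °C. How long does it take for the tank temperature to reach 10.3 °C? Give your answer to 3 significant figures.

Unsteady energy balance on the tank contents: M c_p dT/dt = ṁ c_p (T_in − T) − 154.
τ = M/ṁ = 378.79 s; T_ss = T_in − Q̇/(ṁ c_p) = 9.7371 °C.
T(t) = T_ss + (T₀ − T_ss) e^(−t/τ). Set T = 10.3:
e^(−t/τ) = (10.3 − 9.7371)/(13.5 − 9.7371) = 0.14960
t = −378.79 · ln(0.14960) = 719.62 s.

720 s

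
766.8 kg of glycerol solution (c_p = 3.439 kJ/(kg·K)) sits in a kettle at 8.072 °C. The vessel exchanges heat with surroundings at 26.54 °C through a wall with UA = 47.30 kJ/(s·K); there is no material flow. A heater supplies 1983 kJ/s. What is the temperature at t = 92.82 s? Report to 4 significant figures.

57.04 °C

M c_p dT/dt = −UA(T − T_amb) + Q̇.
dT/dt = (T_ss − T)/τ with T_ss = T_amb + Q̇/UA = 26.54 + 1983/47.30 = 68.4639 °C, τ = M c_p/UA = 766.8·3.439/47.30 = 55.7511 s.
This is linear first-order; T(t) = T_ss + (T₀ − T_ss) e^(−t/τ).
T(92.82) = 68.4639 + (-60.3919)·0.189209 = 57.0372 °C.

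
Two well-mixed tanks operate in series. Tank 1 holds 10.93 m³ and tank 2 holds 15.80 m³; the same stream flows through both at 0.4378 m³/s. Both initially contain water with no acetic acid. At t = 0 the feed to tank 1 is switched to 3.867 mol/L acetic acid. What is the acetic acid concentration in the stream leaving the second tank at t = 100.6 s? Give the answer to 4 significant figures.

3.249 mol/L

Species balance on tank i: dCᵢ/dt = (Cᵢ₋₁ − Cᵢ)/τᵢ with τᵢ = Vᵢ/Q.
τ₁ = 10.93/0.4378 = 24.9657 s; τ₂ = 15.80/0.4378 = 36.0895 s.
Solving the cascade with C₁(0)=C₂(0)=0 gives C₂(t) = C_in[1 − (τ₁ e^(−t/τ₁) − τ₂ e^(−t/τ₂))/(τ₁ − τ₂)].
At t = 100.6: e^(−t/τ₁) = 0.0177828, e^(−t/τ₂) = 0.0615743.
C₂ = 3.867·[1 − (24.9657·0.0177828 − 36.0895·0.0615743)/(-11.1238)] = 3.867·0.840142 = 3.24883 mol/L.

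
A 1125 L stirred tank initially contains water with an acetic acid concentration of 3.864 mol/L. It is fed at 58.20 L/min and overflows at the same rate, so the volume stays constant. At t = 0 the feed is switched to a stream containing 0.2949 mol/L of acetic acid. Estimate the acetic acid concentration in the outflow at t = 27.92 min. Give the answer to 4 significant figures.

Transient balance on the dissolved component: V dC/dt = Q(C_in − C).
Time constant τ = V/Q = 1125/58.20 = 19.3299 min.
C approaches C_in exponentially: C(t) = C_in + (C₀ − C_in) e^(−t/τ).
C(27.92) = 0.2949 + (3.864 − 0.2949)·e^(−27.92/19.3299) = 0.2949 + (3.56910)·0.235889 = 1.13681 mol/L.

1.137 mol/L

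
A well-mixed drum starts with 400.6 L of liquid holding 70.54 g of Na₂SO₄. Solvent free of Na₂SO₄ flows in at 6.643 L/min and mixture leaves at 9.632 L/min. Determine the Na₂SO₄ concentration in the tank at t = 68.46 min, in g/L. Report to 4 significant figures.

Total volume: dV/dt = Q_in − Q_out = -2.98900 L/min, so V(t) = 400.6 − 2.98900 t and V(68.46) = 195.973 L.
Species balance (pure solvent in): dm/dt = −Q_out · m/V(t).
Separate: dm/m = −Q_out dt/V(t) ⇒ ln(m/m₀) = −(Q_out/(Q_in−Q_out)) ln(V/V₀).
m = m₀ (V₀/V)^(Q_out/(Q_in−Q_out)) = 70.54 × (400.6/195.973)^(-3.22248) = 7.04381 g.
C = m/V = 7.04381/195.973 = 0.0359428 g/L.

0.03594 g/L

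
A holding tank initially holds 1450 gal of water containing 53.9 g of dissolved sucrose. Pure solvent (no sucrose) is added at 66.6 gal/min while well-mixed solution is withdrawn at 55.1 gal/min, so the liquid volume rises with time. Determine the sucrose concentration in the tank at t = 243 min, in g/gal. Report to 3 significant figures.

7.39e-05 g/gal

Let m(t) be the amount of sucrose. Volume: V(t) = V₀ + (Q_in − Q_out) t = 1450 + 11.500 t; V(243) = 4244.5 gal.
Species balance (pure solvent in): dm/dt = −Q_out · m/V(t).
dm/m = −Q_out dt/(V₀ + 11.500 t); integrating gives ln(m/m₀) = −(Q_out/(Q_in−Q_out)) ln(V/V₀).
m = m₀ (V₀/V)^(Q_out/(Q_in−Q_out)) = 53.9 × (1450/4244.5)^(4.7913) = 0.31379 g.
C = m/V = 0.31379/4244.5 = 7.3929e-05 g/gal.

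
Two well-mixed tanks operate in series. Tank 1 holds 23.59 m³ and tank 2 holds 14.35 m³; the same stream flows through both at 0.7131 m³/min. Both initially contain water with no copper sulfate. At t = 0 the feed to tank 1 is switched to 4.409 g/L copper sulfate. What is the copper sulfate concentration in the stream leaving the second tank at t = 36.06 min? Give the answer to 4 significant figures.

Species balance on tank i: dCᵢ/dt = (Cᵢ₋₁ − Cᵢ)/τᵢ with τᵢ = Vᵢ/Q.
τ₁ = 23.59/0.7131 = 33.0809 min; τ₂ = 14.35/0.7131 = 20.1234 min.
Solving the cascade with C₁(0)=C₂(0)=0 gives C₂(t) = C_in[1 − (τ₁ e^(−t/τ₁) − τ₂ e^(−t/τ₂))/(τ₁ − τ₂)].
At t = 36.06: e^(−t/τ₁) = 0.336198, e^(−t/τ₂) = 0.166636.
C₂ = 4.409·[1 − (33.0809·0.336198 − 20.1234·0.166636)/(12.9575)] = 4.409·0.400467 = 1.76566 g/L.

1.766 g/L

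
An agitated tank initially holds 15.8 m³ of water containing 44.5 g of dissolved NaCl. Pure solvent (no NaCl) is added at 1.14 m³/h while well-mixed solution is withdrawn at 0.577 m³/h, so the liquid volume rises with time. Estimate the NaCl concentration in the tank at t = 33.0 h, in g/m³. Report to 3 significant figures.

0.583 g/m³

Total volume: dV/dt = Q_in − Q_out = 0.56300 m³/h, so V(t) = 15.8 + 0.56300 t and V(33.0) = 34.379 m³.
Solute balance: dm/dt = 0 − Q_out C = −Q_out m/V(t).
dm/m = −Q_out dt/(V₀ + 0.56300 t); integrating gives ln(m/m₀) = −(Q_out/(Q_in−Q_out)) ln(V/V₀).
m = m₀ (V₀/V)^(Q_out/(Q_in−Q_out)) = 44.5 × (15.8/34.379)^(1.0249) = 20.060 g.
C = m/V = 20.060/34.379 = 0.58349 g/m³.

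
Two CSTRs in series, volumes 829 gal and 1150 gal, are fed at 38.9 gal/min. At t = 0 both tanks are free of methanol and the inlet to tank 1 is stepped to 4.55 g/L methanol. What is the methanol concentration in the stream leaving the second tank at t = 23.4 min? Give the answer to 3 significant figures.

1.08 g/L

Each tank obeys Vᵢ dCᵢ/dt = Q(Cᵢ₋₁ − Cᵢ), so τᵢ = Vᵢ/Q.
τ₁ = 829/38.9 = 21.311 min; τ₂ = 1150/38.9 = 29.563 min.
Solving the cascade with C₁(0)=C₂(0)=0 gives C₂(t) = C_in[1 − (τ₁ e^(−t/τ₁) − τ₂ e^(−t/τ₂))/(τ₁ − τ₂)].
At t = 23.4: e^(−t/τ₁) = 0.33353, e^(−t/τ₂) = 0.45315.
C₂ = 4.55·[1 − (21.311·0.33353 − 29.563·0.45315)/(-8.2519)] = 4.55·0.23792 = 1.0825 g/L.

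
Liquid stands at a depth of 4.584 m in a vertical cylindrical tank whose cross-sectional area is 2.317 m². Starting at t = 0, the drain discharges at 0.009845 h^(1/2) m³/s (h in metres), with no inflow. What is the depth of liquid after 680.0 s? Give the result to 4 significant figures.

A dh/dt = −Q_out = −0.009845 √h.
This is separable: 2 d(√h)/dt = −0.009845/A, so √h = √h₀ − (0.009845/(2A)) t.
√h = √4.584 − 0.009845·680.0/(2·2.317) = 2.14103 − 1.44467 = 0.696358.
h = 0.696358² = 0.484914 m.

0.4849 m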